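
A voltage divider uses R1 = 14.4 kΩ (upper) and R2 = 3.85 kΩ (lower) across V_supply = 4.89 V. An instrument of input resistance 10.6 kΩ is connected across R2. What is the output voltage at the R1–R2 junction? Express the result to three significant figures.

V_out ≈ 0.802 V

R2 ‖ R_L = (3.85 × 10.6)/(3.85 + 10.6) = 2.824 kΩ.
Voltage divider with the loaded lower leg: V_out = 4.89 × 2.824/(14.4 + 2.824) = 4.89 × 0.1640 = 0.8018 V.
(Unloaded it would be 1.03 V; the load pulls it down.)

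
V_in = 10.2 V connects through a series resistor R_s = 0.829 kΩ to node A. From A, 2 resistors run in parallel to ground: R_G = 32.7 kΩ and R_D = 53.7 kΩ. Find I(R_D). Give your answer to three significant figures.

Equivalent of the parallel group: R_p = 20.32 kΩ.
Node voltage V_A = V_in · R_p/(R_s + R_p) = 10.2 × 0.9608 = 9.800 V.
Branch current I = V_A/R_D = 9.800/53.7 = 0.1825 mA.

I ≈ 0.183 mA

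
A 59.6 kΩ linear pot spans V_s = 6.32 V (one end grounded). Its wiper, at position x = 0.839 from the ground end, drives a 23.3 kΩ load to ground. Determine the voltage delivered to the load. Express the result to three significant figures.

V_out ≈ 3.94 V

The pot divides into 9.596 kΩ above the wiper and 50.00 kΩ below.
(x·R_p) ‖ R_L = 15.89 kΩ.
V_out = 6.32 × 15.89/(9.596 + 15.89) = 3.941 V.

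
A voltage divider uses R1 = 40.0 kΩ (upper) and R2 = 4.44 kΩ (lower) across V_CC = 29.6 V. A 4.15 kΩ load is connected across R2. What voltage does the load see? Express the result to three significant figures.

The load sits in parallel with R2, giving an effective lower resistance R2' = R2·R_L/(R2+R_L) = 2.145 kΩ.
Now apply the divider: V_out = 29.6 × 0.05090 = 1.507 V.

V_out ≈ 1.51 V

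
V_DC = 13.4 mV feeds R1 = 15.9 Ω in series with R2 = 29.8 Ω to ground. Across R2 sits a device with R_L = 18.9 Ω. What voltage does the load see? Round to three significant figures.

V_out ≈ 5.64 mV

First combine the lower leg with the load: R2 ‖ R_L = 11.57 Ω.
Then V_out = V_DC · R2'/(R1 + R2') = 13.4 × 11.57/27.47 = 5.643 mV.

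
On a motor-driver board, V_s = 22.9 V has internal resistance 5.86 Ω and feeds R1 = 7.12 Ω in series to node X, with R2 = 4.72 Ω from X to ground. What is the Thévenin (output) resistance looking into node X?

R_th ≈ 3.46 Ω

R1' = 5.86 + 7.12 = 12.98 Ω (source resistance + R1).
Zeroing V_s shorts the top of R1' to ground, so R_th = R1' ‖ R2 = 3.461 Ω.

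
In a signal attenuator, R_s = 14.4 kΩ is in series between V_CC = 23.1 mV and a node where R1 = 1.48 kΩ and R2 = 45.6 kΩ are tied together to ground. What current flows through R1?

I ≈ 1.41 µA

Parallel bank: R_p = 1/(1/1.48 + 1/45.6) = 1.433 kΩ.
V_A = 23.1 × 1.433/15.83 = 2.091 mV.
Branch current I = V_A/R1 = 2.091/1.48 = 1.413 µA.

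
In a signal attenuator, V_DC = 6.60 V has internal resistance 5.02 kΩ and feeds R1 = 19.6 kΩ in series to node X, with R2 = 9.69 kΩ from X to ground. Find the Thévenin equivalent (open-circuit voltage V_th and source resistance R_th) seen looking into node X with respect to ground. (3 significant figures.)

R1' = 5.02 + 19.6 = 24.62 kΩ (source resistance + R1).
V_th is the unloaded tap voltage: V_DC · R2/(R1'+R2) = 6.60 × 0.2824 = 1.864 V.
With V_DC suppressed (replaced by a short), R_th = R1' ‖ R2 = (24.62 × 9.69)/(24.62 + 9.69) = 6.953 kΩ.

V_th ≈ 1.86 V, R_th ≈ 6.95 kΩ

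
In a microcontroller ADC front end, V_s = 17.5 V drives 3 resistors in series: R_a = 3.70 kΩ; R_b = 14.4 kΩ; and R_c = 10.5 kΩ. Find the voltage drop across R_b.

V ≈ 8.81 V

Total series resistance ΣR = 3.70 + 14.4 + 10.5 = 28.60 kΩ.
V = V_s · R/ΣR = 17.5 × 0.5035 = 8.811 V.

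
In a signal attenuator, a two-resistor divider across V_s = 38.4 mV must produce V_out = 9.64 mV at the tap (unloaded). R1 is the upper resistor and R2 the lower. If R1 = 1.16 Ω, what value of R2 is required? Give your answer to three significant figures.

R2 ≈ 0.389 Ω

Required fraction k = V_out/V_s = 0.2510.
Rearranging, R2 = R1·k/(1−k) = 1.16 × 0.3352 = 0.3888 Ω.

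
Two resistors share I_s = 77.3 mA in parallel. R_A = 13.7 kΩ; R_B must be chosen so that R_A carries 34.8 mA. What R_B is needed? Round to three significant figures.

The fraction through R_A equals R_B/(R_A+R_B).
With f = 0.4502, R_B = R_A · f/(1−f) = 13.7 × 0.8188 = 11.22 kΩ.

R_B ≈ 11.2 kΩ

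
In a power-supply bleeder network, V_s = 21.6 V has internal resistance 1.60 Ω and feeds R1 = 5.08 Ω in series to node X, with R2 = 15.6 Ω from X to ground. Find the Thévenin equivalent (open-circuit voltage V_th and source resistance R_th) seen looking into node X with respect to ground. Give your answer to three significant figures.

R1' = 1.60 + 5.08 = 6.680 Ω (source resistance + R1).
With X open, the divider is unloaded: V_th = 21.6 × 15.6/22.28 = 15.12 V.
Zeroing V_s shorts the top of R1' to ground, so R_th = R1' ‖ R2 = 4.677 Ω.

V_th ≈ 15.1 V, R_th ≈ 4.68 Ω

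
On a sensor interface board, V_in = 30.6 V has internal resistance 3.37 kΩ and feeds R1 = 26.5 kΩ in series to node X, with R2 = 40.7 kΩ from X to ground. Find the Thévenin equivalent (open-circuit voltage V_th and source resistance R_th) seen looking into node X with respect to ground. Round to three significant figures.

V_th ≈ 17.6 V, R_th ≈ 17.2 kΩ

R1' = 3.37 + 26.5 = 29.87 kΩ (source resistance + R1).
Open-circuit (no load on X): V_th = V_in · R2/(R1' + R2) = 30.6 × 40.7/(29.87 + 40.7) = 17.65 V.
With V_in suppressed (replaced by a short), R_th = R1' ‖ R2 = (29.87 × 40.7)/(29.87 + 40.7) = 17.23 kΩ.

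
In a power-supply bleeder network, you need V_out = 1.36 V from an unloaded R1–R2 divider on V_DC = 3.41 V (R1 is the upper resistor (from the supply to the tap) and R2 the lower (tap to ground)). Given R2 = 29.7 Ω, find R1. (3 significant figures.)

R1 ≈ 44.8 Ω

Required fraction k = V_out/V_DC = 0.3988.
Rearranging, R1 = R2·(1−k)/k = 29.7 × 1.507 = 44.77 Ω.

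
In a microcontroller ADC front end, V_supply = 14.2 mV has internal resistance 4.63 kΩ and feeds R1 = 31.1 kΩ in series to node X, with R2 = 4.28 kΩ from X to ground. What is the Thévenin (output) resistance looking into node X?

R1' = 4.63 + 31.1 = 35.73 kΩ (source resistance + R1).
Zeroing V_supply shorts the top of R1' to ground, so R_th = R1' ‖ R2 = 3.822 kΩ.

R_th ≈ 3.82 kΩ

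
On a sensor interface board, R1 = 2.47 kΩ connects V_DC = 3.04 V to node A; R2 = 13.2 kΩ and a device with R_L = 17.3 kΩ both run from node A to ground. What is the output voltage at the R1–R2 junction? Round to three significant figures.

V_out ≈ 2.29 V

R2 ‖ R_L = (13.2 × 17.3)/(13.2 + 17.3) = 7.487 kΩ.
Now apply the divider: V_out = 3.04 × 0.7519 = 2.286 V.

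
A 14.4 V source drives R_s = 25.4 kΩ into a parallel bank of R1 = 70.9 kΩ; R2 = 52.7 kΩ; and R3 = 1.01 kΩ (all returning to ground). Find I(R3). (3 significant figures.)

I ≈ 0.528 mA

Equivalent of the parallel group: R_p = 0.9773 kΩ.
Node voltage V_A = V_s · R_p/(R_s + R_p) = 14.4 × 0.03705 = 0.5336 V.
I(R3) = V_A / R3 = 0.5336/1.01 = 0.5283 mA.
(Equivalently: I_total = 0.5459 mA, then current-divider fraction G_k/ΣG = 0.9677.)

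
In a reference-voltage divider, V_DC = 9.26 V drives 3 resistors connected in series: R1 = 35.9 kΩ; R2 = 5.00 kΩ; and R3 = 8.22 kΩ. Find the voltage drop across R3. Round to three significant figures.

V ≈ 1.55 V

ΣR = 35.9 + 5.00 + 8.22 = 49.12 kΩ.
Voltage divider: V = V_DC · (8.220 / 49.12) = 9.26 × 0.1673 = 1.550 V.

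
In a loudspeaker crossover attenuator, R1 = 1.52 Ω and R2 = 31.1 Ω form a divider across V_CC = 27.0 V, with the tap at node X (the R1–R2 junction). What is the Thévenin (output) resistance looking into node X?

Zeroing V_CC shorts the top of R1 to ground, so R_th = R1 ‖ R2 = 1.449 Ω.

R_th ≈ 1.45 Ω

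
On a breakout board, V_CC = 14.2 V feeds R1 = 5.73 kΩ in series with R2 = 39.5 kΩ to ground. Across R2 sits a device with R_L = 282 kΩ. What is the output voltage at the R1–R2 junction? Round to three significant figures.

V_out ≈ 12.2 V

R2 ‖ R_L = (39.5 × 282)/(39.5 + 282) = 34.65 kΩ.
Now apply the divider: V_out = 14.2 × 0.8581 = 12.18 V.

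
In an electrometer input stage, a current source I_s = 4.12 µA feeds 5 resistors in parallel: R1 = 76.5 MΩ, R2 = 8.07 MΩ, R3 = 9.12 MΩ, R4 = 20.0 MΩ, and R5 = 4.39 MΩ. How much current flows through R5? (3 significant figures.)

ΣG = 1/76.5 + 1/8.07 + 1/9.12 + 1/20.0 + 1/4.39 = 0.5244.
R5 takes the fraction G_k/ΣG = 0.2278/0.5244 = 0.4344, so I = 4.12 × 0.4344 = 1.790 µA.

I ≈ 1.79 µA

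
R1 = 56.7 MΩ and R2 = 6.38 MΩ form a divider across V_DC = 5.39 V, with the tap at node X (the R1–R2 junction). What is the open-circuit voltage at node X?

Open-circuit (no load on X): V_th = V_DC · R2/(R1 + R2) = 5.39 × 6.38/(56.70 + 6.38) = 0.5452 V.

V_th ≈ 0.545 V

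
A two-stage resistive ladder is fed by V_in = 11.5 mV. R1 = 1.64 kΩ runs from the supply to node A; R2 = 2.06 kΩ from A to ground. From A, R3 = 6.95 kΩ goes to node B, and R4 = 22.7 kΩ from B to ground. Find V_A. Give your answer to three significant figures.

Looking into the second stage from A: R3 + R4 = 29.65 kΩ appears in parallel with R2.
Effective lower resistance at A: R2 ‖ 29.65 = 1.926 kΩ.
So V_A = 11.5 × 0.5401 = 6.211 mV.

V_A ≈ 6.21 mV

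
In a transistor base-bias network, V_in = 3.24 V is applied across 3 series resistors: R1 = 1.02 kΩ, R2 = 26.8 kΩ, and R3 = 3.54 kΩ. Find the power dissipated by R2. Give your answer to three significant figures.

P ≈ 0.286 mW

Series current I = V_in/ΣR = 3.24/31.36 = 0.1033 mA.
V(R2) = I·R = 2.769 V; P = V·I = 2.769 × 0.1033 = 0.2861 mW.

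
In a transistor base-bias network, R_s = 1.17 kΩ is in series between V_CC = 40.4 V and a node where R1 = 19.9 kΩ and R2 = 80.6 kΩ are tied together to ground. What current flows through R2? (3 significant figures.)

Equivalent of the parallel group: R_p = 15.96 kΩ.
V_A = 40.4 × 15.96/17.13 = 37.64 V.
Branch current I = V_A/R2 = 37.64/80.6 = 0.4670 mA.

I ≈ 0.467 mA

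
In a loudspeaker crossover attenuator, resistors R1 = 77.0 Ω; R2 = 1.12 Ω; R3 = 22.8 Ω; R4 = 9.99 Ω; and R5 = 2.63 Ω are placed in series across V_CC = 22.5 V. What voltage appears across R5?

V ≈ 0.521 V

Series total: ΣR = 77.0 + 1.12 + 22.8 + 9.99 + 2.63 = 113.5 Ω.
V = V_CC · R/ΣR = 22.5 × 0.02316 = 0.5212 V.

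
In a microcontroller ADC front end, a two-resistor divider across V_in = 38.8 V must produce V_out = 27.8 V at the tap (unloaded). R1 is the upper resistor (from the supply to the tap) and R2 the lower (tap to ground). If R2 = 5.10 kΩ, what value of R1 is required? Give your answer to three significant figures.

R1 ≈ 2.02 kΩ

V_out/V_in = R2/(R1+R2) = 0.7165.
R1 = R2·(1/k − 1) = 5.10 × 0.3957 = 2.018 kΩ.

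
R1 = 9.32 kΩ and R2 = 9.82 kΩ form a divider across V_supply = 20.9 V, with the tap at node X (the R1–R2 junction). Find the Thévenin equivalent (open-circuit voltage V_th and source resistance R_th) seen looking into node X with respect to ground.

V_th ≈ 10.7 V, R_th ≈ 4.78 kΩ

Open-circuit (no load on X): V_th = V_supply · R2/(R1 + R2) = 20.9 × 9.82/(9.320 + 9.82) = 10.72 V.
With V_supply suppressed (replaced by a short), R_th = R1 ‖ R2 = (9.320 × 9.82)/(9.320 + 9.82) = 4.782 kΩ.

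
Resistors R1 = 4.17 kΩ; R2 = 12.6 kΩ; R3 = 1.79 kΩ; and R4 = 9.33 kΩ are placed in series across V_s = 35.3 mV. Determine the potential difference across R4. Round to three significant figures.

V ≈ 11.8 mV

Total series resistance ΣR = 4.17 + 12.6 + 1.79 + 9.33 = 27.89 kΩ.
By the voltage-divider rule, V = 35.3 × 9.330/27.89 = 11.81 mV.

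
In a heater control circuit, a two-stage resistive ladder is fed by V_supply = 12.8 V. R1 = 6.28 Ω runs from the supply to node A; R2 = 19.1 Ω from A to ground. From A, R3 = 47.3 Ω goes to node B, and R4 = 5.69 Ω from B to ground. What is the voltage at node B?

V_B ≈ 0.950 V

Node A sees R2 in parallel with the series input of stage 2, R3 + R4 = 52.99 Ω.
R2 ‖ (R3+R4) = 14.04 Ω.
So V_A = 12.8 × 0.6909 = 8.844 V.
V_B = V_A × 0.1074 = 0.9497 V.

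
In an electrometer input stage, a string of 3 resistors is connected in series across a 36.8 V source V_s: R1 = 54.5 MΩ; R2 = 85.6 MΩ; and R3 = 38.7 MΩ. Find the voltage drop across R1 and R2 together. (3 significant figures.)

V ≈ 28.8 V

ΣR = 54.5 + 85.6 + 38.7 = 178.8 MΩ.
R_{R1..R2} = 54.5 + 85.6 = 140.1 MΩ.
Voltage divider: V = V_s · (140.1 / 178.8) = 36.8 × 0.7836 = 28.83 V.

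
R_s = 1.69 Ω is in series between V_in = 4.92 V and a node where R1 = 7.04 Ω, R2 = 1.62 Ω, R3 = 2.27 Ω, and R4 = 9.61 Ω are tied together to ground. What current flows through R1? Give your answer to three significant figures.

I ≈ 0.218 A

Equivalent of the parallel group: R_p = 0.7669 Ω.
Node voltage V_A = V_in · R_p/(R_s + R_p) = 4.92 × 0.3121 = 1.536 V.
I(R1) = V_A / R1 = 1.536/7.04 = 0.2181 A.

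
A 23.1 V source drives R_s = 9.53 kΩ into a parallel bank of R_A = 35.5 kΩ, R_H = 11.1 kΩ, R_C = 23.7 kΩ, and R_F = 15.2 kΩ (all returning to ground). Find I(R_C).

I ≈ 0.309 mA

Combine the parallel branches: R_p = (1/35.5 + 1/11.1 + 1/23.7 + 1/15.2)⁻¹ = 4.420 kΩ.
Node voltage V_A = V_DC · R_p/(R_s + R_p) = 23.1 × 0.3168 = 7.319 V.
Branch current I = V_A/R_C = 7.319/23.7 = 0.3088 mA.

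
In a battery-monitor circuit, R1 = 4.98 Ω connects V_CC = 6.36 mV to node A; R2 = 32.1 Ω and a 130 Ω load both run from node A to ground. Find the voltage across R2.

V_out ≈ 5.33 mV

The load sits in parallel with R2, giving an effective lower resistance R2' = R2·R_L/(R2+R_L) = 25.74 Ω.
Then V_out = V_CC · R2'/(R1 + R2') = 6.36 × 25.74/30.72 = 5.329 mV.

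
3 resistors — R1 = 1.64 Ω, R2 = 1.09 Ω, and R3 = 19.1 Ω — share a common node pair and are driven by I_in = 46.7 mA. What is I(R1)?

Conductances: ΣG = 1/1.64 + 1/1.09 + 1/19.1 = 1.580 (1/Ω).
R1 takes the fraction G_k/ΣG = 0.6098/1.580 = 0.3860, so I = 46.7 × 0.3860 = 18.03 mA.

I ≈ 18.0 mA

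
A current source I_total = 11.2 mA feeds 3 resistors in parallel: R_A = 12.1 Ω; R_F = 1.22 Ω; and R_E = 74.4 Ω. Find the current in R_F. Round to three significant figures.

I ≈ 10.0 mA

ΣG = 1/12.1 + 1/1.22 + 1/74.4 = 0.9158.
Current divider: I(R_F) = I_total · G_k/ΣG = 11.2 × (0.8197/0.9158) = 11.2 × 0.8951 = 10.02 mA.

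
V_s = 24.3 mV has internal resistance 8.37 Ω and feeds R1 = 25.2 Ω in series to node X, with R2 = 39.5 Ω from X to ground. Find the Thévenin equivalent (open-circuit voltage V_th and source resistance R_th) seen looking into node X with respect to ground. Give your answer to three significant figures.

V_th ≈ 13.1 mV, R_th ≈ 18.1 Ω

R1' = 8.37 + 25.2 = 33.57 Ω (source resistance + R1).
With X open, the divider is unloaded: V_th = 24.3 × 39.5/73.07 = 13.14 mV.
Looking into X with the source shorted: R_th = R1'·R2/(R1'+R2) = 33.57 × 39.5/73.07 = 18.15 Ω.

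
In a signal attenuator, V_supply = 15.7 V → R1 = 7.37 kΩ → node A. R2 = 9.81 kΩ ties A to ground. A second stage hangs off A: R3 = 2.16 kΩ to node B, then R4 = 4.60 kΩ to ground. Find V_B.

Node A sees R2 in parallel with the series input of stage 2, R3 + R4 = 6.760 kΩ.
R2 ‖ (R3+R4) = 4.002 kΩ.
First divider: V_A = V_supply · 4.002/(7.37 + 4.002) = 5.525 V.
V_B = V_A × 0.6805 = 3.760 V.

V_B ≈ 3.76 V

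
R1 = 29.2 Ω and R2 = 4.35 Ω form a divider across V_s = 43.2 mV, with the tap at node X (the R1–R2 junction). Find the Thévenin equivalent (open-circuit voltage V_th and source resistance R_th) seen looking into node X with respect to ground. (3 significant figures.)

V_th is the unloaded tap voltage: V_s · R2/(R1+R2) = 43.2 × 0.1297 = 5.601 mV.
With V_s suppressed (replaced by a short), R_th = R1 ‖ R2 = (29.20 × 4.35)/(29.20 + 4.35) = 3.786 Ω.

V_th ≈ 5.60 mV, R_th ≈ 3.79 Ω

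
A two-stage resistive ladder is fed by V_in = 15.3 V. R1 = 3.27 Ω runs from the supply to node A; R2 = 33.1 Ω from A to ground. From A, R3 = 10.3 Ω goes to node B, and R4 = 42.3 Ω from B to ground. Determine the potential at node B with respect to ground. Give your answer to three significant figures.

V_B ≈ 10.6 V

Looking into the second stage from A: R3 + R4 = 52.60 Ω appears in parallel with R2.
Effective lower resistance at A: R2 ‖ 52.60 = 20.32 Ω.
V_A = 15.3 × 20.32/(3.27 + 20.32) = 13.18 V.
Then the unloaded second divider: V_B = V_A × R4/(R3+R4) = 13.18 × 0.8042 = 10.60 V.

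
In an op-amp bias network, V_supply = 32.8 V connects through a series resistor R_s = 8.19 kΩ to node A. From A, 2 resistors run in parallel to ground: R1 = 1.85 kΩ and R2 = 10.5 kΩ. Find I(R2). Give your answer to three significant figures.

I ≈ 0.503 mA

Equivalent of the parallel group: R_p = 1.573 kΩ.
V_A = 32.8 × 1.573/9.763 = 5.284 V.
Branch current I = V_A/R2 = 5.284/10.5 = 0.5033 mA.
(Check via current divider: I_total = 3.360 mA; share G_k/ΣG = 0.1498 → same result.)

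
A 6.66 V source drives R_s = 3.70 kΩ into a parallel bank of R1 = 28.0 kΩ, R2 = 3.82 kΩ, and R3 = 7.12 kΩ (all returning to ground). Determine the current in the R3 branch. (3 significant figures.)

Combine the parallel branches: R_p = (1/28.0 + 1/3.82 + 1/7.12)⁻¹ = 2.283 kΩ.
V_A = 6.66 × 2.283/5.983 = 2.542 V.
I(R3) = V_A / R3 = 2.542/7.12 = 0.3570 mA.

I ≈ 0.357 mA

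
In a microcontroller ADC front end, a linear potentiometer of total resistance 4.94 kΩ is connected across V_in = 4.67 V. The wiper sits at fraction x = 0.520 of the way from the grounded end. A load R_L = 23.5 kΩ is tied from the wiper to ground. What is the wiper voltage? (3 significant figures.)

Split the track: R_lower = x·R_p = 2.569 kΩ, R_upper = (1−x)·R_p = 2.371 kΩ.
(x·R_p) ‖ R_L = 2.316 kΩ.
Then V_out = V_in · 2.316/(2.371 + 2.316) = 2.307 V.
(Unloaded: V_out = x·V_in = 2.43 V.)

V_out ≈ 2.31 V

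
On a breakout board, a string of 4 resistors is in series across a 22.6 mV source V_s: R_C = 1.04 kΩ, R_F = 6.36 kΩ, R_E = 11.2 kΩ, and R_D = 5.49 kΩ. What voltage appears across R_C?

V ≈ 0.976 mV

ΣR = 1.04 + 6.36 + 11.2 + 5.49 = 24.09 kΩ.
Voltage divider: V = V_s · (1.040 / 24.09) = 22.6 × 0.04317 = 0.9757 mV.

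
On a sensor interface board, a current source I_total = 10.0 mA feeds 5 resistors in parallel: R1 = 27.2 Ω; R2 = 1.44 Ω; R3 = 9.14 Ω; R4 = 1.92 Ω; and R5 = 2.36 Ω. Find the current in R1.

I ≈ 0.206 mA

Total conductance ΣG = 1/27.2 + 1/1.44 + 1/9.14 + 1/1.92 + 1/2.36 = 1.785 (units of 1/Ω).
Current divider: I(R1) = I_total · G_k/ΣG = 10.0 × (0.03676/1.785) = 10.0 × 0.02059 = 0.2059 mA.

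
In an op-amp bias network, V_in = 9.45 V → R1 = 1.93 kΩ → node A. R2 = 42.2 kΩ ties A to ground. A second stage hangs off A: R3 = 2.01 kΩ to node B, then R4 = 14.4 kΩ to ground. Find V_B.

V_B ≈ 7.13 V

The second stage (R3 + R4 = 16.41 kΩ) loads node A in parallel with R2.
R2 ‖ (R3+R4) = 11.82 kΩ.
First divider: V_A = V_in · 11.82/(1.93 + 11.82) = 8.123 V.
Stage 2 is unloaded, so V_B = V_A · R4/(R3+R4) = 8.123 × 14.4/16.41 = 7.128 V.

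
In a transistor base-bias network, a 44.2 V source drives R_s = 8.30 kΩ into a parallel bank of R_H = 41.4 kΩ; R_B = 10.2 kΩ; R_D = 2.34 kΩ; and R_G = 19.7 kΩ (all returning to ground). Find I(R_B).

Combine the parallel branches: R_p = (1/41.4 + 1/10.2 + 1/2.34 + 1/19.7)⁻¹ = 1.666 kΩ.
V_A by voltage divider: V_A = 44.2 × 1.666/(8.30 + 1.666) = 7.388 V.
I(R_B) = V_A / R_B = 7.388/10.2 = 0.7243 mA.

I ≈ 0.724 mA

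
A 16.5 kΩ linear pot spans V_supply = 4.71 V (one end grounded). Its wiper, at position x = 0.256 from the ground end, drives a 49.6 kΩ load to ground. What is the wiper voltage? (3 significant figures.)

The pot divides into 12.28 kΩ above the wiper and 4.224 kΩ below.
Lower segment in parallel with the load: 4.224 ‖ 49.6 = 3.893 kΩ.
Then V_out = V_supply · 3.893/(12.28 + 3.893) = 1.134 V.
(Unloaded: V_out = x·V_supply = 1.21 V.)

V_out ≈ 1.13 V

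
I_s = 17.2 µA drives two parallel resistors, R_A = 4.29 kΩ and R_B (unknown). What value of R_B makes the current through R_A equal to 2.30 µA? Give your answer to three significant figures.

In a two-way split, I_A/I_s = R_B/(R_A + R_B).
With f = 0.1337, R_B = R_A · f/(1−f) = 4.29 × 0.1544 = 0.6622 kΩ.

R_B ≈ 0.662 kΩ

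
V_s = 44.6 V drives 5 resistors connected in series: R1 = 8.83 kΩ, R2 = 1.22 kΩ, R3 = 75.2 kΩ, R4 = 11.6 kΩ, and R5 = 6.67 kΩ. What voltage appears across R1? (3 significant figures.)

Total series resistance ΣR = 8.83 + 1.22 + 75.2 + 11.6 + 6.67 = 103.5 kΩ.
V = V_s · R/ΣR = 44.6 × 0.08530 = 3.804 V.

V ≈ 3.80 V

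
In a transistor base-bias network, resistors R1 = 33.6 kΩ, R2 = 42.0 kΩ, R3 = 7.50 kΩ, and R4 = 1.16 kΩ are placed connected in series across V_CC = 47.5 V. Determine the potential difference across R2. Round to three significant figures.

V ≈ 23.7 V

Total series resistance ΣR = 33.6 + 42.0 + 7.50 + 1.16 = 84.26 kΩ.
Voltage divider: V = V_CC · (42.00 / 84.26) = 47.5 × 0.4985 = 23.68 V.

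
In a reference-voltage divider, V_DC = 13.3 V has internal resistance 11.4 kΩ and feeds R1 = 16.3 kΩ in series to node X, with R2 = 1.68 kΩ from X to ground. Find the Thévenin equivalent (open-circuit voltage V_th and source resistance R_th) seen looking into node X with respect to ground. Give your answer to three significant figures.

R1' = 11.4 + 16.3 = 27.70 kΩ (source resistance + R1).
V_th is the unloaded tap voltage: V_DC · R2/(R1'+R2) = 13.3 × 0.05718 = 0.7605 V.
With V_DC suppressed (replaced by a short), R_th = R1' ‖ R2 = (27.70 × 1.68)/(27.70 + 1.68) = 1.584 kΩ.

V_th ≈ 0.761 V, R_th ≈ 1.58 kΩ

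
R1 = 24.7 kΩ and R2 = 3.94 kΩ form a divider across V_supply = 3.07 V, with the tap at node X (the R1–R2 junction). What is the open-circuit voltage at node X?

Open-circuit (no load on X): V_th = V_supply · R2/(R1 + R2) = 3.07 × 3.94/(24.70 + 3.94) = 0.4223 V.

V_th ≈ 0.422 V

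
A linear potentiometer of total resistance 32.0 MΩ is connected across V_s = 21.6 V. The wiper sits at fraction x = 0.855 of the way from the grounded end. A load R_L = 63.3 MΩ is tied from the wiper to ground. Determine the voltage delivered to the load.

V_out ≈ 17.4 V

The pot divides into 4.640 MΩ above the wiper and 27.36 MΩ below.
R_L loads the lower segment: effective lower R = 19.10 MΩ.
V_out = 21.6 × 19.10/(4.640 + 19.10) = 17.38 V.
(Unloaded: V_out = x·V_s = 18.5 V.)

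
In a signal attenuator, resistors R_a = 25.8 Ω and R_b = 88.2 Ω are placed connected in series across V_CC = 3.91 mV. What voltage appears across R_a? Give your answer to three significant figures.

Total series resistance ΣR = 25.8 + 88.2 = 114.0 Ω.
By the voltage-divider rule, V = 3.91 × 25.80/114.0 = 0.8849 mV.

V ≈ 0.885 mV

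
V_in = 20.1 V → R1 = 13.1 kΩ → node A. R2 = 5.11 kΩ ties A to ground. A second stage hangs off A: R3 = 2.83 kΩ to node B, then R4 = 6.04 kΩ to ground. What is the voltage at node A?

V_A ≈ 3.99 V

Looking into the second stage from A: R3 + R4 = 8.870 kΩ appears in parallel with R2.
Effective lower resistance at A: R2 ‖ 8.870 = 3.242 kΩ.
V_A = 20.1 × 3.242/(13.1 + 3.242) = 3.988 V.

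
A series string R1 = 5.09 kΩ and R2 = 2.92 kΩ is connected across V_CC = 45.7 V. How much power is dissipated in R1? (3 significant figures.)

ΣR = 8.010 kΩ → I = 45.7/8.010 = 5.705 mA.
P = I²R = 32.55 × 5.09 = 165.7 mW.

P ≈ 166 mW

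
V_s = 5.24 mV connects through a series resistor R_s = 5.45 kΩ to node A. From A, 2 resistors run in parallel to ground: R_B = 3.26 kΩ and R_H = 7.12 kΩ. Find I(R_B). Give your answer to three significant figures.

I ≈ 0.468 µA

Combine the parallel branches: R_p = (1/3.26 + 1/7.12)⁻¹ = 2.236 kΩ.
Node voltage V_A = V_s · R_p/(R_s + R_p) = 5.24 × 0.2909 = 1.524 mV.
Branch current I = V_A/R_B = 1.524/3.26 = 0.4676 µA.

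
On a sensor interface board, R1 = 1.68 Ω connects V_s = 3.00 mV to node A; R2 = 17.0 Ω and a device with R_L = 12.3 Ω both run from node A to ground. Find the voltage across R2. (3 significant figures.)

V_out ≈ 2.43 mV

R2 ‖ R_L = (17.0 × 12.3)/(17.0 + 12.3) = 7.137 Ω.
Now apply the divider: V_out = 3.00 × 0.8094 = 2.428 mV.
(Unloaded it would be 2.73 mV; the load pulls it down.)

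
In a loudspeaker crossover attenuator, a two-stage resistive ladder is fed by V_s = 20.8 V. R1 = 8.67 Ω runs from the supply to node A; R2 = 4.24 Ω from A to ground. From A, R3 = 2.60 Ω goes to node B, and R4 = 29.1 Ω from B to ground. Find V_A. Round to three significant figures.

V_A ≈ 6.27 V

Looking into the second stage from A: R3 + R4 = 31.70 Ω appears in parallel with R2.
Effective lower resistance at A: R2 ‖ 31.70 = 3.740 Ω.
First divider: V_A = V_s · 3.740/(8.67 + 3.740) = 6.268 V.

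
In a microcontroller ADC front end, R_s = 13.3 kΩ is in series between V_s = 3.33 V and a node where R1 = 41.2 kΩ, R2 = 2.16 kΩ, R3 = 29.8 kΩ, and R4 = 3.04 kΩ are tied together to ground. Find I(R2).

Equivalent of the parallel group: R_p = 1.177 kΩ.
V_A = 3.33 × 1.177/14.48 = 0.2707 V.
Branch current I = V_A/R2 = 0.2707/2.16 = 0.1253 mA.

I ≈ 0.125 mA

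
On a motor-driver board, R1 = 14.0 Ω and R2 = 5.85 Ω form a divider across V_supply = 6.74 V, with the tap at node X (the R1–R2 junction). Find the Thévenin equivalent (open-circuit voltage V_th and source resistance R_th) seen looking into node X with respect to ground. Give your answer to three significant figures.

V_th ≈ 1.99 V, R_th ≈ 4.13 Ω

With X open, the divider is unloaded: V_th = 6.74 × 5.85/19.85 = 1.986 V.
With V_supply suppressed (replaced by a short), R_th = R1 ‖ R2 = (14.00 × 5.85)/(14.00 + 5.85) = 4.126 Ω.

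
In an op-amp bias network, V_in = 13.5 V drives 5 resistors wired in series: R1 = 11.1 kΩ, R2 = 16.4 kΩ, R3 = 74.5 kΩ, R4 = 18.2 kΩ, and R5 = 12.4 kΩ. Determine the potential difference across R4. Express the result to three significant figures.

V ≈ 1.85 V

ΣR = 11.1 + 16.4 + 74.5 + 18.2 + 12.4 = 132.6 kΩ.
V = V_in · R/ΣR = 13.5 × 0.1373 = 1.853 V.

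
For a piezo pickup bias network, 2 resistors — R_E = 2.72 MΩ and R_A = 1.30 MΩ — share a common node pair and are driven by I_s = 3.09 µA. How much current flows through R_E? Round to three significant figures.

Two-branch current divider: I_k = I_s · R_other/(R_1 + R_2).
So I = 3.09 × 1.30/4.020 = 0.9993 µA.

I ≈ 0.999 µA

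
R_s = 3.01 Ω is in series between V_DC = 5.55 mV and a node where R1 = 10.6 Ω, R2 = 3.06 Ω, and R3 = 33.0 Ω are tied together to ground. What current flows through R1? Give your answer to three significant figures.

Parallel bank: R_p = 1/(1/10.6 + 1/3.06 + 1/33.0) = 2.215 Ω.
Node voltage V_A = V_DC · R_p/(R_s + R_p) = 5.55 × 0.4239 = 2.353 mV.
Branch current I = V_A/R1 = 2.353/10.6 = 0.2220 mA.
(Equivalently: I_total = 1.062 mA, then current-divider fraction G_k/ΣG = 0.2090.)

I ≈ 0.222 mA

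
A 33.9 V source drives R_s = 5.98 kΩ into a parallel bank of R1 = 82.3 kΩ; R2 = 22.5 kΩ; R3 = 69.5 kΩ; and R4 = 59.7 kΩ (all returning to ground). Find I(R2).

Equivalent of the parallel group: R_p = 11.40 kΩ.
Node voltage V_A = V_in · R_p/(R_s + R_p) = 33.9 × 0.6559 = 22.23 V.
I(R2) = V_A / R2 = 22.23/22.5 = 0.9882 mA.
(Equivalently: I_total = 1.951 mA, then current-divider fraction G_k/ΣG = 0.5066.)

I ≈ 0.988 mA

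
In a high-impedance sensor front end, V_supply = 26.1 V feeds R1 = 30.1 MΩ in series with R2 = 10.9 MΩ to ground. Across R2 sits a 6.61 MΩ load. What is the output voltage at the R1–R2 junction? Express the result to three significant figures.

The load sits in parallel with R2, giving an effective lower resistance R2' = R2·R_L/(R2+R_L) = 4.115 MΩ.
Then V_out = V_supply · R2'/(R1 + R2') = 26.1 × 4.115/34.21 = 3.139 V.

V_out ≈ 3.14 V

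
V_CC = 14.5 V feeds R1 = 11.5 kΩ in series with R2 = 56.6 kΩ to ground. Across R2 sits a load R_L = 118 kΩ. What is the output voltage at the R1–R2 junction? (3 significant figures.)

First combine the lower leg with the load: R2 ‖ R_L = 38.25 kΩ.
Then V_out = V_CC · R2'/(R1 + R2') = 14.5 × 38.25/49.75 = 11.15 V.
(Unloaded it would be 12.1 V; the load pulls it down.)

V_out ≈ 11.1 V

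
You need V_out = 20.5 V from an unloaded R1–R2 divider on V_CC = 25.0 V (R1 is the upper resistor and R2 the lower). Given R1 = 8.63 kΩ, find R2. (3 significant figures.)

R2 ≈ 39.3 kΩ

Required fraction k = V_out/V_CC = 0.8200.
Rearranging, R2 = R1·k/(1−k) = 8.63 × 4.556 = 39.31 kΩ.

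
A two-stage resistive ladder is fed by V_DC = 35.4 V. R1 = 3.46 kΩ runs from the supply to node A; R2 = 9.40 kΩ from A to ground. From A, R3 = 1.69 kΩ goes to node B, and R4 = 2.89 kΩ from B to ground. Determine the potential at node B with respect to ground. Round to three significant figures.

The second stage (R3 + R4 = 4.580 kΩ) loads node A in parallel with R2.
Effective lower resistance at A: R2 ‖ 4.580 = 3.080 kΩ.
First divider: V_A = V_DC · 3.080/(3.46 + 3.080) = 16.67 V.
Stage 2 is unloaded, so V_B = V_A · R4/(R3+R4) = 16.67 × 2.89/4.580 = 10.52 V.

V_B ≈ 10.5 V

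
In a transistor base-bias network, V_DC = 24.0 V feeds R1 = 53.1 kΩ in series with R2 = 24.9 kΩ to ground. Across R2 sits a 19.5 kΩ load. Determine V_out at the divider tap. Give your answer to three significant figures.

The load sits in parallel with R2, giving an effective lower resistance R2' = R2·R_L/(R2+R_L) = 10.94 kΩ.
Then V_out = V_DC · R2'/(R1 + R2') = 24.0 × 10.94/64.04 = 4.099 V.
(Unloaded it would be 7.66 V; the load pulls it down.)

V_out ≈ 4.10 V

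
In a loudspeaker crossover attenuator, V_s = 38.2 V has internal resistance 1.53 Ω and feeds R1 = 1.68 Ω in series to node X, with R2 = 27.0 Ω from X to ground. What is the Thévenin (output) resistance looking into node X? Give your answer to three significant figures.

R_th ≈ 2.87 Ω

R1' = 1.53 + 1.68 = 3.210 Ω (source resistance + R1).
Looking into X with the source shorted: R_th = R1'·R2/(R1'+R2) = 3.210 × 27.0/30.21 = 2.869 Ω.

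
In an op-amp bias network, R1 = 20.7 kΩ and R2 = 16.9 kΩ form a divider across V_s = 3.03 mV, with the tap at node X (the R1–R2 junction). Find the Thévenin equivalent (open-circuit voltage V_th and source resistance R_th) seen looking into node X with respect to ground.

V_th ≈ 1.36 mV, R_th ≈ 9.30 kΩ

Open-circuit (no load on X): V_th = V_s · R2/(R1 + R2) = 3.03 × 16.9/(20.70 + 16.9) = 1.362 mV.
Zeroing V_s shorts the top of R1 to ground, so R_th = R1 ‖ R2 = 9.304 kΩ.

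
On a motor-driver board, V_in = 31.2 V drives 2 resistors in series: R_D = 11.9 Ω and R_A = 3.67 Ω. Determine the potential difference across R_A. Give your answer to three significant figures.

V ≈ 7.35 V

ΣR = 11.9 + 3.67 = 15.57 Ω.
V = V_in · R/ΣR = 31.2 × 0.2357 = 7.354 V.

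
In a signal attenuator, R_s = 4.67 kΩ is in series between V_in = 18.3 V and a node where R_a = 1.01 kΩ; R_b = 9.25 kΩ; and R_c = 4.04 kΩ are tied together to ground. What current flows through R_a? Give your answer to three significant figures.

I ≈ 2.49 mA

Equivalent of the parallel group: R_p = 0.7431 kΩ.
V_A = 18.3 × 0.7431/5.413 = 2.512 V.
Branch current I = V_A/R_a = 2.512/1.01 = 2.487 mA.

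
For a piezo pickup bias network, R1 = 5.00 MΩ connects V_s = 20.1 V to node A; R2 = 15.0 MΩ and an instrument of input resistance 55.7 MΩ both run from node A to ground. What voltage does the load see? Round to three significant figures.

The load sits in parallel with R2, giving an effective lower resistance R2' = R2·R_L/(R2+R_L) = 11.82 MΩ.
Then V_out = V_s · R2'/(R1 + R2') = 20.1 × 11.82/16.82 = 14.12 V.

V_out ≈ 14.1 V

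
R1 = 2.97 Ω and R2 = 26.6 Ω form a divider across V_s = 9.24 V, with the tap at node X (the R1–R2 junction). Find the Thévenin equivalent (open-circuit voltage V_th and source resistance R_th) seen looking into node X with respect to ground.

With X open, the divider is unloaded: V_th = 9.24 × 26.6/29.57 = 8.312 V.
With V_s suppressed (replaced by a short), R_th = R1 ‖ R2 = (2.970 × 26.6)/(2.970 + 26.6) = 2.672 Ω.

V_th ≈ 8.31 V, R_th ≈ 2.67 Ω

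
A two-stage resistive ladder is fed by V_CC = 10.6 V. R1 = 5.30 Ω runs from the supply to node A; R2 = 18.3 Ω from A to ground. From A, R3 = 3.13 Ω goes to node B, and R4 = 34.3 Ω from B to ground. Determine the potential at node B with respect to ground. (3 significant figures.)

V_B ≈ 6.79 V

Looking into the second stage from A: R3 + R4 = 37.43 Ω appears in parallel with R2.
Effective lower resistance at A: R2 ‖ 37.43 = 12.29 Ω.
First divider: V_A = V_CC · 12.29/(5.30 + 12.29) = 7.406 V.
Stage 2 is unloaded, so V_B = V_A · R4/(R3+R4) = 7.406 × 34.3/37.43 = 6.787 V.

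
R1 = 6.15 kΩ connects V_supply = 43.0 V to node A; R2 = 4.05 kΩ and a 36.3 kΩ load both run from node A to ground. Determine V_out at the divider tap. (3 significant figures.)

The load sits in parallel with R2, giving an effective lower resistance R2' = R2·R_L/(R2+R_L) = 3.643 kΩ.
Now apply the divider: V_out = 43.0 × 0.3720 = 16.00 V.
(Unloaded it would be 17.1 V; the load pulls it down.)

V_out ≈ 16.0 V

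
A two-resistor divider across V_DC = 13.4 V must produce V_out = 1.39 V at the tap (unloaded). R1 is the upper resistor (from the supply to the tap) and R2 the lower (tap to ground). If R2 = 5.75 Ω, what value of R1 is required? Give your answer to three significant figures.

R1 ≈ 49.7 Ω

The divider ratio is R2/(R1+R2) = 1.39/13.4 = 0.1037.
Rearranging, R1 = R2·(1−k)/k = 5.75 × 8.640 = 49.68 Ω.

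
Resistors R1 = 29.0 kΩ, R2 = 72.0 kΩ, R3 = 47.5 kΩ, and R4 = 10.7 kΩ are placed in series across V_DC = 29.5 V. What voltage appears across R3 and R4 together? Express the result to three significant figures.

Series total: ΣR = 29.0 + 72.0 + 47.5 + 10.7 = 159.2 kΩ.
R_{R3..R4} = 47.5 + 10.7 = 58.20 kΩ.
V = V_DC · R/ΣR = 29.5 × 0.3656 = 10.78 V.

V ≈ 10.8 V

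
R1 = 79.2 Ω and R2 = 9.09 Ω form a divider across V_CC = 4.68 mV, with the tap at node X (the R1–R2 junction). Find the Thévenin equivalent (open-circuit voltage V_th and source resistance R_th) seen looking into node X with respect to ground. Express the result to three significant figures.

V_th ≈ 0.482 mV, R_th ≈ 8.15 Ω

With X open, the divider is unloaded: V_th = 4.68 × 9.09/88.29 = 0.4818 mV.
Looking into X with the source shorted: R_th = R1·R2/(R1+R2) = 79.20 × 9.09/88.29 = 8.154 Ω.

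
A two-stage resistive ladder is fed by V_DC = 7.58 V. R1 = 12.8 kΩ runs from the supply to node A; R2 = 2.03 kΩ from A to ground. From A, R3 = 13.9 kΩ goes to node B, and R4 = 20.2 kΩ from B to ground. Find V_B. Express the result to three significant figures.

Node A sees R2 in parallel with the series input of stage 2, R3 + R4 = 34.10 kΩ.
R2 ‖ (R3+R4) = 1.916 kΩ.
So V_A = 7.58 × 0.1302 = 0.9869 V.
Stage 2 is unloaded, so V_B = V_A · R4/(R3+R4) = 0.9869 × 20.2/34.10 = 0.5846 V.

V_B ≈ 0.585 V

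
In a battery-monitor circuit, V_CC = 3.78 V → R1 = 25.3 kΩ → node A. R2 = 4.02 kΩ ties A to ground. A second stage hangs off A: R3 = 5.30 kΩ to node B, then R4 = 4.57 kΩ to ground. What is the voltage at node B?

V_B ≈ 0.178 V

Node A sees R2 in parallel with the series input of stage 2, R3 + R4 = 9.870 kΩ.
Effective lower resistance at A: R2 ‖ 9.870 = 2.857 kΩ.
First divider: V_A = V_CC · 2.857/(25.3 + 2.857) = 0.3835 V.
V_B = V_A × 0.4630 = 0.1776 V.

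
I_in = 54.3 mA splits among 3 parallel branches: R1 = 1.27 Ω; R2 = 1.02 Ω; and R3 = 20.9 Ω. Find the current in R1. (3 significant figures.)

ΣG = 1/1.27 + 1/1.02 + 1/20.9 = 1.816.
By the current-divider rule, I = I_in · G_k/ΣG = 54.3 × 0.4337 = 23.55 mA.

I ≈ 23.5 mA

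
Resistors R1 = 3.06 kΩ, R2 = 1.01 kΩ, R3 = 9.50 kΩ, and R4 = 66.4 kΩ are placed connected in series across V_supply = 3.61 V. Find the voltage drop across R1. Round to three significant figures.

V ≈ 0.138 V

Series total: ΣR = 3.06 + 1.01 + 9.50 + 66.4 = 79.97 kΩ.
V = V_supply · R/ΣR = 3.61 × 0.03826 = 0.1381 V.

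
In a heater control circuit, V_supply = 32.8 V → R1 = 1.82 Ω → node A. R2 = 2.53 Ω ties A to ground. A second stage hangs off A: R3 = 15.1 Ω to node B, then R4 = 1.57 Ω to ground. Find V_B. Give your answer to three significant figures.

Node A sees R2 in parallel with the series input of stage 2, R3 + R4 = 16.67 Ω.
R2 ‖ (R3+R4) = 2.197 Ω.
So V_A = 32.8 × 0.5469 = 17.94 V.
Stage 2 is unloaded, so V_B = V_A · R4/(R3+R4) = 17.94 × 1.57/16.67 = 1.689 V.

V_B ≈ 1.69 V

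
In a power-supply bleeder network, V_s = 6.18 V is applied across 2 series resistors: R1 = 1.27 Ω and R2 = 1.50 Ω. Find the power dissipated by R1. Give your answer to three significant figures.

The common current is I = 6.18/2.770 = 2.231 A.
P(R1) = I²·R1 = (2.231)² × 1.27 = 6.322 W.

P ≈ 6.32 W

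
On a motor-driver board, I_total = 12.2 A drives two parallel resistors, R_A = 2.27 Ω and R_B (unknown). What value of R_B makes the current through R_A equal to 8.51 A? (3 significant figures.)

Two-branch current divider: I_A = I_total · R_B/(R_A + R_B).
With f = 0.6975, R_B = R_A · f/(1−f) = 2.27 × 2.306 = 5.235 Ω.

R_B ≈ 5.24 Ω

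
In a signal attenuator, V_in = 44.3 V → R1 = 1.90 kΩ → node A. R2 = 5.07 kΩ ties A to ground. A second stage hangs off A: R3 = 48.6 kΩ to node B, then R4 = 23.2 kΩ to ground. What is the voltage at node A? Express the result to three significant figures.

V_A ≈ 31.6 V

Node A sees R2 in parallel with the series input of stage 2, R3 + R4 = 71.80 kΩ.
Effective lower resistance at A: R2 ‖ 71.80 = 4.736 kΩ.
So V_A = 44.3 × 0.7137 = 31.62 V.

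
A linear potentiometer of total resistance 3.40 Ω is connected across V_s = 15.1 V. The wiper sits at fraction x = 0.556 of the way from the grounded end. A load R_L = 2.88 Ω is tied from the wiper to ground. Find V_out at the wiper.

V_out ≈ 6.50 V

Split the track: R_lower = x·R_p = 1.890 Ω, R_upper = (1−x)·R_p = 1.510 Ω.
R_L loads the lower segment: effective lower R = 1.141 Ω.
V_out = 15.1 × 1.141/(1.510 + 1.141) = 6.501 V.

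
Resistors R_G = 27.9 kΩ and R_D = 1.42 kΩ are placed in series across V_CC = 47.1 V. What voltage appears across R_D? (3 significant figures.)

Series total: ΣR = 27.9 + 1.42 = 29.32 kΩ.
Voltage divider: V = V_CC · (1.420 / 29.32) = 47.1 × 0.04843 = 2.281 V.

V ≈ 2.28 V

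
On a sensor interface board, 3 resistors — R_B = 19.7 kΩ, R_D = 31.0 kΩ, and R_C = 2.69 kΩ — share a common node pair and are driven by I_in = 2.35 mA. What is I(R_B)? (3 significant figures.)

I ≈ 0.262 mA

Conductances: ΣG = 1/19.7 + 1/31.0 + 1/2.69 = 0.4548 (1/kΩ).
By the current-divider rule, I = I_in · G_k/ΣG = 2.35 × 0.1116 = 0.2623 mA.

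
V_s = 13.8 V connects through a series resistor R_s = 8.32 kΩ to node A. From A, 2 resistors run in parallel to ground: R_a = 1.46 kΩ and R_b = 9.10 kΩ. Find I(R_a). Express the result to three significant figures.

I ≈ 1.24 mA

Parallel bank: R_p = 1/(1/1.46 + 1/9.10) = 1.258 kΩ.
Node voltage V_A = V_s · R_p/(R_s + R_p) = 13.8 × 0.1314 = 1.813 V.
Branch current I = V_A/R_a = 1.813/1.46 = 1.242 mA.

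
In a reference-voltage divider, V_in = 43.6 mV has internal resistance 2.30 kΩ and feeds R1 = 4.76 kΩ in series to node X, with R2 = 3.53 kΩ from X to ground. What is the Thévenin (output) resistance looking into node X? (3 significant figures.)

R1' = 2.30 + 4.76 = 7.060 kΩ (source resistance + R1).
Zeroing V_in shorts the top of R1' to ground, so R_th = R1' ‖ R2 = 2.353 kΩ.

R_th ≈ 2.35 kΩ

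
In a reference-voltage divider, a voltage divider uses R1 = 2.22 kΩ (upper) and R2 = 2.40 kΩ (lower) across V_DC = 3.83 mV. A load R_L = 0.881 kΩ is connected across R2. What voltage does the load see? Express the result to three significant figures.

V_out ≈ 0.862 mV

The load sits in parallel with R2, giving an effective lower resistance R2' = R2·R_L/(R2+R_L) = 0.6444 kΩ.
Then V_out = V_DC · R2'/(R1 + R2') = 3.83 × 0.6444/2.864 = 0.8617 mV.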